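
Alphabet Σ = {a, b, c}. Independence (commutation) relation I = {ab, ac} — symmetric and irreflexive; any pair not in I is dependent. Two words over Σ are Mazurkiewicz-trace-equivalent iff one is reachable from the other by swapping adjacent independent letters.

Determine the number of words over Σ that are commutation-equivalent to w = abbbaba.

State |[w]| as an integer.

drop 0:a onto floor
drop 1:b onto floor
drop 2:b onto {1:b}
drop 3:b onto {2:b}
drop 4:a onto {0:a}
drop 5:b onto {3:b}
drop 6:a onto {4:a}
ground layer = {0:a, 1:b}
drop-orders for the pieces not yet dropped (sum over which currently-grounded one goes next):
  1 to go: {5} 1  {6} 1
  2 to go: {3,5} 1  {4,6} 1  {5,6} 2
  3 to go: {0,4,6} 1  {2,3,5} 1  {3,5,6} 3  {4,5,6} 3
  4 to go: {0,4,5,6} 4  {1,2,3,5} 1  {2,3,5,6} 4  {3,4,5,6} 6
  5 to go: {0,3,4,5,6} 10  {1,2,3,5,6} 5  {2,3,4,5,6} 10
  if 0:a drops first: 15 orders
  if 1:b drops first: 20 orders
heap linearizations: 35

35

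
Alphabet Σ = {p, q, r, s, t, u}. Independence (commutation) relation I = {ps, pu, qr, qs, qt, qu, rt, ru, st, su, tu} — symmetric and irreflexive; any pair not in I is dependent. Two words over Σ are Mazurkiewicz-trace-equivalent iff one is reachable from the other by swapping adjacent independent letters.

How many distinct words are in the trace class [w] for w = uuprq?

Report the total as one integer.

#0=u has no predecessor
#1=u depends on [0:u]
#2=p has no predecessor
#3=r depends on [2:p]
#4=q depends on [2:p]
sources: [0:u, 2:p]
N(rest) = Σ N(rest − s) over sources s of rest; N(one piece) = 1:
  size 1 → [1]=1  [3]=1  [4]=1
  size 2 → [0,1]=1  [1,3]=2  [1,4]=2  [3,4]=2
  size 3 → [0,1,3]=3  [0,1,4]=3  [1,3,4]=6  [2,3,4]=2
  first=0(u) contributes 8
  first=2(p) contributes 12
|[w]| = 20

20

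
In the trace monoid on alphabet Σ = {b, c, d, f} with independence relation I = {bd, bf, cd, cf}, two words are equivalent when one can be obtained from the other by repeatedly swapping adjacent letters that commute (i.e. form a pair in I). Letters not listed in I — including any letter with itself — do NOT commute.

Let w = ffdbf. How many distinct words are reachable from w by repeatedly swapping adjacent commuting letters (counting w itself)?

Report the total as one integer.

5

piece 0:f — minimal
piece 1:f rests on {0:f}
piece 2:d rests on {1:f}
piece 3:b — minimal
piece 4:f rests on {2:d}
minimal pieces: {0:f, 3:b}
ways to finish when only these pieces remain (= sum over removing one remaining piece with nothing left below it):
  1 left: {3}→1  {4}→1
  2 left: {2,4}→1  {3,4}→2
  3 left: {1,2,4}→1  {2,3,4}→3
  placing 0:f first → 4 extensions
  placing 3:b first → 1 extensions
total linear extensions = 5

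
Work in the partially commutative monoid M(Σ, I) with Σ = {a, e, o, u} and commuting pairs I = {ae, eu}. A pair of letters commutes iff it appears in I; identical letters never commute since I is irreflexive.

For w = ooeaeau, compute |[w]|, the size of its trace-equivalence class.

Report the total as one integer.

10

0(o) covers ∅
1(o) covers 0:o
2(e) covers 1:o
3(a) covers 1:o
4(e) covers 2:e
5(a) covers 3:a
6(u) covers 5:a
floor of heap: 0:o
completions by unplaced set U, small U first (add the entries for U minus each lowest piece of U):
  |U|=1: {4}:1  {6}:1
  |U|=2: {2,4}:1  {4,6}:2  {5,6}:1
  |U|=3: {2,4,6}:3  {3,5,6}:1  {4,5,6}:3
  |U|=4: {2,4,5,6}:6  {3,4,5,6}:4
  |U|=5: {2,3,4,5,6}:10
  start at 0(o): 10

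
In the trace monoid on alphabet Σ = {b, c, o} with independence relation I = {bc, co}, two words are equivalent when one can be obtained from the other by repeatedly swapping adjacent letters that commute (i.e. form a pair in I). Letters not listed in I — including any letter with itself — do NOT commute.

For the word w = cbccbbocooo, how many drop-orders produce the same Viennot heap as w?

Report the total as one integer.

0(c) covers ∅
1(b) covers ∅
2(c) covers 0:c
3(c) covers 2:c
4(b) covers 1:b
5(b) covers 4:b
6(o) covers 5:b
7(c) covers 3:c
8(o) covers 6:o
9(o) covers 8:o
10(o) covers 9:o
floor of heap: 0:c, 1:b
completions by unplaced set U, small U first (add the entries for U minus each lowest piece of U):
  |U|=1: {7}:1  {10}:1
  |U|=2: {3,7}:1  {7,10}:2  {9,10}:1
  |U|=3: {2,3,7}:1  {3,7,10}:3  {7,9,10}:3  {8,9,10}:1
  |U|=4: {0,2,3,7}:1  {2,3,7,10}:4  {3,7,9,10}:6  {6,8,9,10}:1  {7,8,9,10}:4
  |U|=5: {0,2,3,7,10}:5  {2,3,7,9,10}:10  {3,7,8,9,10}:10  {5,6,8,9,10}:1  {6,7,8,9,10}:5
  |U|=6: {0,2,3,7,9,10}:15  {2,3,7,8,9,10}:20  {3,6,7,8,9,10}:15  {4,5,6,8,9,10}:1  {5,6,7,8,9,10}:6
  |U|=7: {0,2,3,7,8,9,10}:35  {1,4,5,6,8,9,10}:1  {2,3,6,7,8,9,10}:35  {3,5,6,7,8,9,10}:21  {4,5,6,7,8,9,10}:7
  |U|=8: {0,2,3,6,7,8,9,10}:70  {1,4,5,6,7,8,9,10}:8  {2,3,5,6,7,8,9,10}:56  {3,4,5,6,7,8,9,10}:28
  |U|=9: {0,2,3,5,6,7,8,9,10}:126  {1,3,4,5,6,7,8,9,10}:36  {2,3,4,5,6,7,8,9,10}:84
  start at 0(c): 120
  start at 1(b): 210
sum over floor = 330

330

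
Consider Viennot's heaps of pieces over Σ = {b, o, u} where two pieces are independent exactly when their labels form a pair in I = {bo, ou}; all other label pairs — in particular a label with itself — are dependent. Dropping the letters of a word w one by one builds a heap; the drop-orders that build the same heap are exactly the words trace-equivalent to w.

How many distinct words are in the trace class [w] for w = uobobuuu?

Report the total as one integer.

28

0(u) covers ∅
1(o) covers ∅
2(b) covers 0:u
3(o) covers 1:o
4(b) covers 2:b
5(u) covers 4:b
6(u) covers 5:u
7(u) covers 6:u
floor of heap: 0:u, 1:o
completions by unplaced set U, small U first (add the entries for U minus each lowest piece of U):
  |U|=1: {3}:1  {7}:1
  |U|=2: {1,3}:1  {3,7}:2  {6,7}:1
  |U|=3: {1,3,7}:3  {3,6,7}:3  {5,6,7}:1
  |U|=4: {1,3,6,7}:6  {3,5,6,7}:4  {4,5,6,7}:1
  |U|=5: {1,3,5,6,7}:10  {2,4,5,6,7}:1  {3,4,5,6,7}:5
  |U|=6: {0,2,4,5,6,7}:1  {1,3,4,5,6,7}:15  {2,3,4,5,6,7}:6
  start at 0(u): 21
  start at 1(o): 7
sum over floor = 28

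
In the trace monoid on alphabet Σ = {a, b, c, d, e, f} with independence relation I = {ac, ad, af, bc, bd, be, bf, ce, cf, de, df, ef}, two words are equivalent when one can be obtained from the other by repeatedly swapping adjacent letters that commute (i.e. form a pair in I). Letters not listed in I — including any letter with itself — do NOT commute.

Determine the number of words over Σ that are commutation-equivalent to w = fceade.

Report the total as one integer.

60

drop 0:f onto floor
drop 1:c onto floor
drop 2:e onto floor
drop 3:a onto {2:e}
drop 4:d onto {1:c}
drop 5:e onto {3:a}
ground layer = {0:f, 1:c, 2:e}
drop-orders for the pieces not yet dropped (sum over which currently-grounded one goes next):
  1 to go: {0} 1  {4} 1  {5} 1
  2 to go: {0,4} 2  {0,5} 2  {1,4} 1  {3,5} 1  {4,5} 2
  3 to go: {0,1,4} 3  {0,3,5} 3  {0,4,5} 6  {1,4,5} 3  {2,3,5} 1  {3,4,5} 3
  4 to go: {0,1,4,5} 12  {0,2,3,5} 4  {0,3,4,5} 12  {1,3,4,5} 6  {2,3,4,5} 4
  if 0:f drops first: 10 orders
  if 1:c drops first: 20 orders
  if 2:e drops first: 30 orders
heap linearizations: 60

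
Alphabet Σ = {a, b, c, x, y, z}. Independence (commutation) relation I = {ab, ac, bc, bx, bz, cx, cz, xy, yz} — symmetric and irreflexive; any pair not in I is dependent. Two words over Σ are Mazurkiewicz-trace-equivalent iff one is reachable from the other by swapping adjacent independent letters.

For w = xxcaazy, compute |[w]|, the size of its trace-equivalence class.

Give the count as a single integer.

11

#0=x has no predecessor
#1=x depends on [0:x]
#2=c has no predecessor
#3=a depends on [1:x]
#4=a depends on [3:a]
#5=z depends on [4:a]
#6=y depends on [2:c, 4:a]
sources: [0:x, 2:c]
N(rest) = Σ N(rest − s) over sources s of rest; N(one piece) = 1:
  size 1 → [5]=1  [6]=1
  size 2 → [2,6]=1  [5,6]=2
  size 3 → [2,5,6]=3  [4,5,6]=2
  size 4 → [2,4,5,6]=5  [3,4,5,6]=2
  size 5 → [1,3,4,5,6]=2  [2,3,4,5,6]=7
  first=0(x) contributes 9
  first=2(c) contributes 2
|[w]| = 11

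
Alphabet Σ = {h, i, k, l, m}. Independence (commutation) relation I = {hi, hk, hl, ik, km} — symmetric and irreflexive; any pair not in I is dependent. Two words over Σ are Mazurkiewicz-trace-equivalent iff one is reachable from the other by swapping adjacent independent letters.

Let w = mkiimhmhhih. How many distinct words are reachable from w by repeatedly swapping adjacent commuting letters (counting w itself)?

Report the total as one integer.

44

drop 0:m onto floor
drop 1:k onto floor
drop 2:i onto {0:m}
drop 3:i onto {2:i}
drop 4:m onto {3:i}
drop 5:h onto {4:m}
drop 6:m onto {5:h}
drop 7:h onto {6:m}
drop 8:h onto {7:h}
drop 9:i onto {6:m}
drop 10:h onto {8:h}
ground layer = {0:m, 1:k}
drop-orders for the pieces not yet dropped (sum over which currently-grounded one goes next):
  1 to go: {1} 1  {9} 1  {10} 1
  2 to go: {1,9} 2  {1,10} 2  {8,10} 1  {9,10} 2
  3 to go: {1,8,10} 3  {1,9,10} 6  {7,8,10} 1  {8,9,10} 3
  4 to go: {1,7,8,10} 4  {1,8,9,10} 12  {7,8,9,10} 4
  5 to go: {1,7,8,9,10} 20  {6,7,8,9,10} 4
  6 to go: {1,6,7,8,9,10} 24  {5,6,7,8,9,10} 4
  7 to go: {1,5,6,7,8,9,10} 28  {4,5,6,7,8,9,10} 4
  8 to go: {1,4,5,6,7,8,9,10} 32  {3,4,5,6,7,8,9,10} 4
  9 to go: {1,3,4,5,6,7,8,9,10} 36  {2,3,4,5,6,7,8,9,10} 4
  if 0:m drops first: 40 orders
  if 1:k drops first: 4 orders
heap linearizations: 44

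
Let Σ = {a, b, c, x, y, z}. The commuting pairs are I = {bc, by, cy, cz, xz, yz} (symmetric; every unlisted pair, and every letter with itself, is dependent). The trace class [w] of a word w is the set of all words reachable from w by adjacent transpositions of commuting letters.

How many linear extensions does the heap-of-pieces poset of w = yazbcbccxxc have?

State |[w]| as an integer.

#0=y has no predecessor
#1=a depends on [0:y]
#2=z depends on [1:a]
#3=b depends on [2:z]
#4=c depends on [1:a]
#5=b depends on [3:b]
#6=c depends on [4:c]
#7=c depends on [6:c]
#8=x depends on [5:b, 7:c]
#9=x depends on [8:x]
#10=c depends on [9:x]
sources: [0:y]
N(rest) = Σ N(rest − s) over sources s of rest; N(one piece) = 1:
  size 1 → [10]=1
  size 2 → [9,10]=1
  size 3 → [8,9,10]=1
  size 4 → [5,8,9,10]=1  [7,8,9,10]=1
  size 5 → [3,5,8,9,10]=1  [5,7,8,9,10]=2  [6,7,8,9,10]=1
  size 6 → [2,3,5,8,9,10]=1  [3,5,7,8,9,10]=3  [4,6,7,8,9,10]=1  [5,6,7,8,9,10]=3
  size 7 → [2,3,5,7,8,9,10]=4  [3,5,6,7,8,9,10]=6  [4,5,6,7,8,9,10]=4
  size 8 → [2,3,5,6,7,8,9,10]=10  [3,4,5,6,7,8,9,10]=10
  size 9 → [2,3,4,5,6,7,8,9,10]=20
  first=0(y) contributes 20

20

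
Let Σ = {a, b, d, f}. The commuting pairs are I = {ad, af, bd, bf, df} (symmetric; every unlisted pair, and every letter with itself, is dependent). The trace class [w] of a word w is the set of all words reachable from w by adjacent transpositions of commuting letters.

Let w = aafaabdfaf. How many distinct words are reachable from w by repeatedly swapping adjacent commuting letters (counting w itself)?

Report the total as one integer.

840

#0=a has no predecessor
#1=a depends on [0:a]
#2=f has no predecessor
#3=a depends on [1:a]
#4=a depends on [3:a]
#5=b depends on [4:a]
#6=d has no predecessor
#7=f depends on [2:f]
#8=a depends on [5:b]
#9=f depends on [7:f]
sources: [0:a, 2:f, 6:d]
N(rest) = Σ N(rest − s) over sources s of rest; N(one piece) = 1:
  size 1 → [6]=1  [8]=1  [9]=1
  size 2 → [5,8]=1  [6,8]=2  [6,9]=2  [7,9]=1  [8,9]=2
  size 3 → [2,7,9]=1  [4,5,8]=1  [5,6,8]=3  [5,8,9]=3  [6,7,9]=3  [6,8,9]=6  [7,8,9]=3
  size 4 → [2,6,7,9]=4  [2,7,8,9]=4  [3,4,5,8]=1  [4,5,6,8]=4  [4,5,8,9]=4  [5,6,8,9]=12  [5,7,8,9]=6  [6,7,8,9]=12
  size 5 → [1,3,4,5,8]=1  [2,5,7,8,9]=10  [2,6,7,8,9]=20  [3,4,5,6,8]=5  [3,4,5,8,9]=5  [4,5,6,8,9]=20  [4,5,7,8,9]=10  [5,6,7,8,9]=30
  size 6 → [0,1,3,4,5,8]=1  [1,3,4,5,6,8]=6  [1,3,4,5,8,9]=6  [2,4,5,7,8,9]=20  [2,5,6,7,8,9]=60  [3,4,5,6,8,9]=30  [3,4,5,7,8,9]=15  [4,5,6,7,8,9]=60
  size 7 → [0,1,3,4,5,6,8]=7  [0,1,3,4,5,8,9]=7  [1,3,4,5,6,8,9]=42  [1,3,4,5,7,8,9]=21  [2,3,4,5,7,8,9]=35  [2,4,5,6,7,8,9]=140  [3,4,5,6,7,8,9]=105
  size 8 → [0,1,3,4,5,6,8,9]=56  [0,1,3,4,5,7,8,9]=28  [1,2,3,4,5,7,8,9]=56  [1,3,4,5,6,7,8,9]=168  [2,3,4,5,6,7,8,9]=280
  first=0(a) contributes 504
  first=2(f) contributes 252
  first=6(d) contributes 84
|[w]| = 840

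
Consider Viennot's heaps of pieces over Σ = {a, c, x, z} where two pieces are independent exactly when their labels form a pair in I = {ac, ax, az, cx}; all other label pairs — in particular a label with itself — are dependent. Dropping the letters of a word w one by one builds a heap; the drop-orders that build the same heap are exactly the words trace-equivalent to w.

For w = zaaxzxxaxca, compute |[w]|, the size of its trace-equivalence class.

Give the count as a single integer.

1320

0(z) covers ∅
1(a) covers ∅
2(a) covers 1:a
3(x) covers 0:z
4(z) covers 3:x
5(x) covers 4:z
6(x) covers 5:x
7(a) covers 2:a
8(x) covers 6:x
9(c) covers 4:z
10(a) covers 7:a
floor of heap: 0:z, 1:a
completions by unplaced set U, small U first (add the entries for U minus each lowest piece of U):
  |U|=1: {8}:1  {9}:1  {10}:1
  |U|=2: {6,8}:1  {7,10}:1  {8,9}:2  {8,10}:2  {9,10}:2
  |U|=3: {2,7,10}:1  {5,6,8}:1  {6,8,9}:3  {6,8,10}:3  {7,8,10}:3  {7,9,10}:3  {8,9,10}:6
  |U|=4: {1,2,7,10}:1  {2,7,8,10}:4  {2,7,9,10}:4  {5,6,8,9}:4  {5,6,8,10}:4  {6,7,8,10}:6  {6,8,9,10}:12  {7,8,9,10}:12
  |U|=5: {1,2,7,8,10}:5  {1,2,7,9,10}:5  {2,6,7,8,10}:10  {2,7,8,9,10}:20  {4,5,6,8,9}:4  {5,6,7,8,10}:10  {5,6,8,9,10}:20  {6,7,8,9,10}:30
  |U|=6: {1,2,6,7,8,10}:15  {1,2,7,8,9,10}:30  {2,5,6,7,8,10}:20  {2,6,7,8,9,10}:60  {3,4,5,6,8,9}:4  {4,5,6,8,9,10}:24  {5,6,7,8,9,10}:60
  |U|=7: {0,3,4,5,6,8,9}:4  {1,2,5,6,7,8,10}:35  {1,2,6,7,8,9,10}:105  {2,5,6,7,8,9,10}:140  {3,4,5,6,8,9,10}:28  {4,5,6,7,8,9,10}:84
  |U|=8: {0,3,4,5,6,8,9,10}:32  {1,2,5,6,7,8,9,10}:280  {2,4,5,6,7,8,9,10}:224  {3,4,5,6,7,8,9,10}:112
  |U|=9: {0,3,4,5,6,7,8,9,10}:144  {1,2,4,5,6,7,8,9,10}:504  {2,3,4,5,6,7,8,9,10}:336
  start at 0(z): 840
  start at 1(a): 480
sum over floor = 1320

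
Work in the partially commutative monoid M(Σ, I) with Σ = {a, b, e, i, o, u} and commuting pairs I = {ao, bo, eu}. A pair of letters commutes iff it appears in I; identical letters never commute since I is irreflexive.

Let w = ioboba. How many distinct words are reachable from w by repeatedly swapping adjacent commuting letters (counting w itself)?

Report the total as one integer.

10

drop 0:i onto floor
drop 1:o onto {0:i}
drop 2:b onto {0:i}
drop 3:o onto {1:o}
drop 4:b onto {2:b}
drop 5:a onto {4:b}
ground layer = {0:i}
drop-orders for the pieces not yet dropped (sum over which currently-grounded one goes next):
  1 to go: {3} 1  {5} 1
  2 to go: {1,3} 1  {3,5} 2  {4,5} 1
  3 to go: {1,3,5} 3  {2,4,5} 1  {3,4,5} 3
  4 to go: {1,3,4,5} 6  {2,3,4,5} 4
  if 0:i drops first: 10 orders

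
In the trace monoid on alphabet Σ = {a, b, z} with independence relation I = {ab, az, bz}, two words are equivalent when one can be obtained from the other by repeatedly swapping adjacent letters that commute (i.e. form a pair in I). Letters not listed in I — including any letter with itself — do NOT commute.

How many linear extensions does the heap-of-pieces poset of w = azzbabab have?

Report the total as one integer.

#0=a has no predecessor
#1=z has no predecessor
#2=z depends on [1:z]
#3=b has no predecessor
#4=a depends on [0:a]
#5=b depends on [3:b]
#6=a depends on [4:a]
#7=b depends on [5:b]
sources: [0:a, 1:z, 3:b]
N(rest) = Σ N(rest − s) over sources s of rest; N(one piece) = 1:
  size 1 → [2]=1  [6]=1  [7]=1
  size 2 → [1,2]=1  [2,6]=2  [2,7]=2  [4,6]=1  [5,7]=1  [6,7]=2
  size 3 → [0,4,6]=1  [1,2,6]=3  [1,2,7]=3  [2,4,6]=3  [2,5,7]=3  [2,6,7]=6  [3,5,7]=1  [4,6,7]=3  [5,6,7]=3
  size 4 → [0,2,4,6]=4  [0,4,6,7]=4  [1,2,4,6]=6  [1,2,5,7]=6  [1,2,6,7]=12  [2,3,5,7]=4  [2,4,6,7]=12  [2,5,6,7]=12  [3,5,6,7]=4  [4,5,6,7]=6
  size 5 → [0,1,2,4,6]=10  [0,2,4,6,7]=20  [0,4,5,6,7]=10  [1,2,3,5,7]=10  [1,2,4,6,7]=30  [1,2,5,6,7]=30  [2,3,5,6,7]=20  [2,4,5,6,7]=30  [3,4,5,6,7]=10
  size 6 → [0,1,2,4,6,7]=60  [0,2,4,5,6,7]=60  [0,3,4,5,6,7]=20  [1,2,3,5,6,7]=60  [1,2,4,5,6,7]=90  [2,3,4,5,6,7]=60
  first=0(a) contributes 210
  first=1(z) contributes 140
  first=3(b) contributes 210
|[w]| = 560

560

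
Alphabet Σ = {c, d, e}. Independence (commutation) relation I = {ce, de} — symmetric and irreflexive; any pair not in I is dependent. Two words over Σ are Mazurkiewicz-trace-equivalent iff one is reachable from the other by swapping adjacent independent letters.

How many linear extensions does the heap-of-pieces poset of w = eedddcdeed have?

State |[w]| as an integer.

drop 0:e onto floor
drop 1:e onto {0:e}
drop 2:d onto floor
drop 3:d onto {2:d}
drop 4:d onto {3:d}
drop 5:c onto {4:d}
drop 6:d onto {5:c}
drop 7:e onto {1:e}
drop 8:e onto {7:e}
drop 9:d onto {6:d}
ground layer = {0:e, 2:d}
drop-orders for the pieces not yet dropped (sum over which currently-grounded one goes next):
  1 to go: {8} 1  {9} 1
  2 to go: {6,9} 1  {7,8} 1  {8,9} 2
  3 to go: {1,7,8} 1  {5,6,9} 1  {6,8,9} 3  {7,8,9} 3
  4 to go: {0,1,7,8} 1  {1,7,8,9} 4  {4,5,6,9} 1  {5,6,8,9} 4  {6,7,8,9} 6
  5 to go: {0,1,7,8,9} 5  {1,6,7,8,9} 10  {3,4,5,6,9} 1  {4,5,6,8,9} 5  {5,6,7,8,9} 10
  6 to go: {0,1,6,7,8,9} 15  {1,5,6,7,8,9} 20  {2,3,4,5,6,9} 1  {3,4,5,6,8,9} 6  {4,5,6,7,8,9} 15
  7 to go: {0,1,5,6,7,8,9} 35  {1,4,5,6,7,8,9} 35  {2,3,4,5,6,8,9} 7  {3,4,5,6,7,8,9} 21
  8 to go: {0,1,4,5,6,7,8,9} 70  {1,3,4,5,6,7,8,9} 56  {2,3,4,5,6,7,8,9} 28
  if 0:e drops first: 84 orders
  if 2:d drops first: 126 orders
heap linearizations: 210

210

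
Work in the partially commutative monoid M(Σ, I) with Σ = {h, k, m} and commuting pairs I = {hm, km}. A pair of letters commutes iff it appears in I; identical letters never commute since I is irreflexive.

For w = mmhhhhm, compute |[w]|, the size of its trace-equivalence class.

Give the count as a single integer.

35

#0=m has no predecessor
#1=m depends on [0:m]
#2=h has no predecessor
#3=h depends on [2:h]
#4=h depends on [3:h]
#5=h depends on [4:h]
#6=m depends on [1:m]
sources: [0:m, 2:h]
N(rest) = Σ N(rest − s) over sources s of rest; N(one piece) = 1:
  size 1 → [5]=1  [6]=1
  size 2 → [1,6]=1  [4,5]=1  [5,6]=2
  size 3 → [0,1,6]=1  [1,5,6]=3  [3,4,5]=1  [4,5,6]=3
  size 4 → [0,1,5,6]=4  [1,4,5,6]=6  [2,3,4,5]=1  [3,4,5,6]=4
  size 5 → [0,1,4,5,6]=10  [1,3,4,5,6]=10  [2,3,4,5,6]=5
  first=0(m) contributes 15
  first=2(h) contributes 20
|[w]| = 35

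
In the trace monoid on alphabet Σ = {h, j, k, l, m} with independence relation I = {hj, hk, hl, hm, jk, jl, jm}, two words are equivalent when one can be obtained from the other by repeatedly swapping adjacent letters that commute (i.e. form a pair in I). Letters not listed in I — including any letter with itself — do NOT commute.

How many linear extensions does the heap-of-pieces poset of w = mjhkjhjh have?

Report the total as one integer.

560

piece 0:m — minimal
piece 1:j — minimal
piece 2:h — minimal
piece 3:k rests on {0:m}
piece 4:j rests on {1:j}
piece 5:h rests on {2:h}
piece 6:j rests on {4:j}
piece 7:h rests on {5:h}
minimal pieces: {0:m, 1:j, 2:h}
ways to finish when only these pieces remain (= sum over removing one remaining piece with nothing left below it):
  1 left: {3}→1  {6}→1  {7}→1
  2 left: {0,3}→1  {3,6}→2  {3,7}→2  {4,6}→1  {5,7}→1  {6,7}→2
  3 left: {0,3,6}→3  {0,3,7}→3  {1,4,6}→1  {2,5,7}→1  {3,4,6}→3  {3,5,7}→3  {3,6,7}→6  {4,6,7}→3  {5,6,7}→3
  4 left: {0,3,4,6}→6  {0,3,5,7}→6  {0,3,6,7}→12  {1,3,4,6}→4  {1,4,6,7}→4  {2,3,5,7}→4  {2,5,6,7}→4  {3,4,6,7}→12  {3,5,6,7}→12  {4,5,6,7}→6
  5 left: {0,1,3,4,6}→10  {0,2,3,5,7}→10  {0,3,4,6,7}→30  {0,3,5,6,7}→30  {1,3,4,6,7}→20  {1,4,5,6,7}→10  {2,3,5,6,7}→20  {2,4,5,6,7}→10  {3,4,5,6,7}→30
  6 left: {0,1,3,4,6,7}→60  {0,2,3,5,6,7}→60  {0,3,4,5,6,7}→90  {1,2,4,5,6,7}→20  {1,3,4,5,6,7}→60  {2,3,4,5,6,7}→60
  placing 0:m first → 140 extensions
  placing 1:j first → 210 extensions
  placing 2:h first → 210 extensions
total linear extensions = 560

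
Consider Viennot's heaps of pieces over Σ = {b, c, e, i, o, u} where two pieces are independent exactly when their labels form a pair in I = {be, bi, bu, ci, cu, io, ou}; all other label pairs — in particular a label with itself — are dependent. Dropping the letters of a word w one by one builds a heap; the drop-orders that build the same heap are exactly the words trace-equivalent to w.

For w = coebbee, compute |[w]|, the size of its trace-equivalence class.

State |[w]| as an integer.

10

drop 0:c onto floor
drop 1:o onto {0:c}
drop 2:e onto {1:o}
drop 3:b onto {1:o}
drop 4:b onto {3:b}
drop 5:e onto {2:e}
drop 6:e onto {5:e}
ground layer = {0:c}
drop-orders for the pieces not yet dropped (sum over which currently-grounded one goes next):
  1 to go: {4} 1  {6} 1
  2 to go: {3,4} 1  {4,6} 2  {5,6} 1
  3 to go: {2,5,6} 1  {3,4,6} 3  {4,5,6} 3
  4 to go: {2,4,5,6} 4  {3,4,5,6} 6
  5 to go: {2,3,4,5,6} 10
  if 0:c drops first: 10 orders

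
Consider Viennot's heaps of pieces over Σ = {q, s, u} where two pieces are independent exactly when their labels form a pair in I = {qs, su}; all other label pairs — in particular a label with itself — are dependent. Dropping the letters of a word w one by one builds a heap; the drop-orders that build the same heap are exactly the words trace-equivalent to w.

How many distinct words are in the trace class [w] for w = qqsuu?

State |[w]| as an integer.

piece 0:q — minimal
piece 1:q rests on {0:q}
piece 2:s — minimal
piece 3:u rests on {1:q}
piece 4:u rests on {3:u}
minimal pieces: {0:q, 2:s}
ways to finish when only these pieces remain (= sum over removing one remaining piece with nothing left below it):
  1 left: {2}→1  {4}→1
  2 left: {2,4}→2  {3,4}→1
  3 left: {1,3,4}→1  {2,3,4}→3
  placing 0:q first → 4 extensions
  placing 2:s first → 1 extensions
total linear extensions = 5

5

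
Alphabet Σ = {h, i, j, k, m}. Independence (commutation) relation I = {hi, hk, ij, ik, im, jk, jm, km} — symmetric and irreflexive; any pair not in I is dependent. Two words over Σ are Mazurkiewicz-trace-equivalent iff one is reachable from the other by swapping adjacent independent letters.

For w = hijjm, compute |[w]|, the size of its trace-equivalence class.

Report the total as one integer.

#0=h has no predecessor
#1=i has no predecessor
#2=j depends on [0:h]
#3=j depends on [2:j]
#4=m depends on [0:h]
sources: [0:h, 1:i]
N(rest) = Σ N(rest − s) over sources s of rest; N(one piece) = 1:
  size 1 → [1]=1  [3]=1  [4]=1
  size 2 → [1,3]=2  [1,4]=2  [2,3]=1  [3,4]=2
  size 3 → [1,2,3]=3  [1,3,4]=6  [2,3,4]=3
  first=0(h) contributes 12
  first=1(i) contributes 3
|[w]| = 15

15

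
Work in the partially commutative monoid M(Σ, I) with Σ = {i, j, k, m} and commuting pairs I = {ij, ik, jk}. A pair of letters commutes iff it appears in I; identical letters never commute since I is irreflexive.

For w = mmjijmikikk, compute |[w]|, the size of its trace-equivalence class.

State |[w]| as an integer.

30

0(m) covers ∅
1(m) covers 0:m
2(j) covers 1:m
3(i) covers 1:m
4(j) covers 2:j
5(m) covers 3:i, 4:j
6(i) covers 5:m
7(k) covers 5:m
8(i) covers 6:i
9(k) covers 7:k
10(k) covers 9:k
floor of heap: 0:m
completions by unplaced set U, small U first (add the entries for U minus each lowest piece of U):
  |U|=1: {8}:1  {10}:1
  |U|=2: {6,8}:1  {8,10}:2  {9,10}:1
  |U|=3: {6,8,10}:3  {7,9,10}:1  {8,9,10}:3
  |U|=4: {6,8,9,10}:6  {7,8,9,10}:4
  |U|=5: {6,7,8,9,10}:10
  |U|=6: {5,6,7,8,9,10}:10
  |U|=7: {3,5,6,7,8,9,10}:10  {4,5,6,7,8,9,10}:10
  |U|=8: {2,4,5,6,7,8,9,10}:10  {3,4,5,6,7,8,9,10}:20
  |U|=9: {2,3,4,5,6,7,8,9,10}:30
  start at 0(m): 30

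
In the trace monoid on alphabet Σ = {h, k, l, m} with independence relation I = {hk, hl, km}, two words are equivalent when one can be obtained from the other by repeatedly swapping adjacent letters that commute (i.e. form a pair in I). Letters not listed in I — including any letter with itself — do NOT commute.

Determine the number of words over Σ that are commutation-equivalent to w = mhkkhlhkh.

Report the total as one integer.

120

0(m) covers ∅
1(h) covers 0:m
2(k) covers ∅
3(k) covers 2:k
4(h) covers 1:h
5(l) covers 0:m, 3:k
6(h) covers 4:h
7(k) covers 5:l
8(h) covers 6:h
floor of heap: 0:m, 2:k
completions by unplaced set U, small U first (add the entries for U minus each lowest piece of U):
  |U|=1: {7}:1  {8}:1
  |U|=2: {5,7}:1  {6,8}:1  {7,8}:2
  |U|=3: {3,5,7}:1  {4,6,8}:1  {5,7,8}:3  {6,7,8}:3
  |U|=4: {1,4,6,8}:1  {2,3,5,7}:1  {3,5,7,8}:4  {4,6,7,8}:4  {5,6,7,8}:6
  |U|=5: {1,4,6,7,8}:5  {2,3,5,7,8}:5  {3,5,6,7,8}:10  {4,5,6,7,8}:10
  |U|=6: {1,4,5,6,7,8}:15  {2,3,5,6,7,8}:15  {3,4,5,6,7,8}:20
  |U|=7: {0,1,4,5,6,7,8}:15  {1,3,4,5,6,7,8}:35  {2,3,4,5,6,7,8}:35
  start at 0(m): 70
  start at 2(k): 50
sum over floor = 120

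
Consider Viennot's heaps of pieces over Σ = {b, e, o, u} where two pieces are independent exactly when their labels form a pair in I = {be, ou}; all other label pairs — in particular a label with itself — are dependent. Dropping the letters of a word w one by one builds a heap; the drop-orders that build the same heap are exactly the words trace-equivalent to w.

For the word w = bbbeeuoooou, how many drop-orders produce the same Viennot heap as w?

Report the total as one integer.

drop 0:b onto floor
drop 1:b onto {0:b}
drop 2:b onto {1:b}
drop 3:e onto floor
drop 4:e onto {3:e}
drop 5:u onto {2:b, 4:e}
drop 6:o onto {2:b, 4:e}
drop 7:o onto {6:o}
drop 8:o onto {7:o}
drop 9:o onto {8:o}
drop 10:u onto {5:u}
ground layer = {0:b, 3:e}
drop-orders for the pieces not yet dropped (sum over which currently-grounded one goes next):
  1 to go: {9} 1  {10} 1
  2 to go: {5,10} 1  {8,9} 1  {9,10} 2
  3 to go: {5,9,10} 3  {7,8,9} 1  {8,9,10} 3
  4 to go: {5,8,9,10} 6  {6,7,8,9} 1  {7,8,9,10} 4
  5 to go: {5,7,8,9,10} 10  {6,7,8,9,10} 5
  6 to go: {5,6,7,8,9,10} 15
  7 to go: {2,5,6,7,8,9,10} 15  {4,5,6,7,8,9,10} 15
  8 to go: {1,2,5,6,7,8,9,10} 15  {2,4,5,6,7,8,9,10} 30  {3,4,5,6,7,8,9,10} 15
  9 to go: {0,1,2,5,6,7,8,9,10} 15  {1,2,4,5,6,7,8,9,10} 45  {2,3,4,5,6,7,8,9,10} 45
  if 0:b drops first: 90 orders
  if 3:e drops first: 60 orders
heap linearizations: 150

150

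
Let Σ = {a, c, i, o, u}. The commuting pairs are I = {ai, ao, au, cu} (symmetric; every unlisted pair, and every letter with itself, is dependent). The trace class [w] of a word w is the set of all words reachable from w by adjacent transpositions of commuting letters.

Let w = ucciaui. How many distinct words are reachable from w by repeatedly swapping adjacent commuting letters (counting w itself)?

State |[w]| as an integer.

13

piece 0:u — minimal
piece 1:c — minimal
piece 2:c rests on {1:c}
piece 3:i rests on {0:u, 2:c}
piece 4:a rests on {2:c}
piece 5:u rests on {3:i}
piece 6:i rests on {5:u}
minimal pieces: {0:u, 1:c}
ways to finish when only these pieces remain (= sum over removing one remaining piece with nothing left below it):
  1 left: {4}→1  {6}→1
  2 left: {4,6}→2  {5,6}→1
  3 left: {3,5,6}→1  {4,5,6}→3
  4 left: {0,3,5,6}→1  {3,4,5,6}→4
  5 left: {0,3,4,5,6}→5  {2,3,4,5,6}→4
  placing 0:u first → 4 extensions
  placing 1:c first → 9 extensions
total linear extensions = 13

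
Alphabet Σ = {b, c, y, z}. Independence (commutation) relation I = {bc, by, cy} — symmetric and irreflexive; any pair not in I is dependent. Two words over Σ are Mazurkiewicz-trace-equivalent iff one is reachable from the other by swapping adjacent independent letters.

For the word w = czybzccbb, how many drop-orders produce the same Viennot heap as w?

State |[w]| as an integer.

12

#0=c has no predecessor
#1=z depends on [0:c]
#2=y depends on [1:z]
#3=b depends on [1:z]
#4=z depends on [2:y, 3:b]
#5=c depends on [4:z]
#6=c depends on [5:c]
#7=b depends on [4:z]
#8=b depends on [7:b]
sources: [0:c]
N(rest) = Σ N(rest − s) over sources s of rest; N(one piece) = 1:
  size 1 → [6]=1  [8]=1
  size 2 → [5,6]=1  [6,8]=2  [7,8]=1
  size 3 → [5,6,8]=3  [6,7,8]=3
  size 4 → [5,6,7,8]=6
  size 5 → [4,5,6,7,8]=6
  size 6 → [2,4,5,6,7,8]=6  [3,4,5,6,7,8]=6
  size 7 → [2,3,4,5,6,7,8]=12
  first=0(c) contributes 12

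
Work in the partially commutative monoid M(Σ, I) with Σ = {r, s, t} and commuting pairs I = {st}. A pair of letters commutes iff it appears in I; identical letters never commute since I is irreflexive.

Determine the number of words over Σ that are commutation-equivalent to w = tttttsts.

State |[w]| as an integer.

0(t) covers ∅
1(t) covers 0:t
2(t) covers 1:t
3(t) covers 2:t
4(t) covers 3:t
5(s) covers ∅
6(t) covers 4:t
7(s) covers 5:s
floor of heap: 0:t, 5:s
completions by unplaced set U, small U first (add the entries for U minus each lowest piece of U):
  |U|=1: {6}:1  {7}:1
  |U|=2: {4,6}:1  {5,7}:1  {6,7}:2
  |U|=3: {3,4,6}:1  {4,6,7}:3  {5,6,7}:3
  |U|=4: {2,3,4,6}:1  {3,4,6,7}:4  {4,5,6,7}:6
  |U|=5: {1,2,3,4,6}:1  {2,3,4,6,7}:5  {3,4,5,6,7}:10
  |U|=6: {0,1,2,3,4,6}:1  {1,2,3,4,6,7}:6  {2,3,4,5,6,7}:15
  start at 0(t): 21
  start at 5(s): 7
sum over floor = 28

28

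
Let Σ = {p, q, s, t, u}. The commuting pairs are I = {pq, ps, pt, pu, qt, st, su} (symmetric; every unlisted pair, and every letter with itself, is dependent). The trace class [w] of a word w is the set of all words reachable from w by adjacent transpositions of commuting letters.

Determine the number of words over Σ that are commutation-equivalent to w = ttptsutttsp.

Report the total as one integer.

1980

drop 0:t onto floor
drop 1:t onto {0:t}
drop 2:p onto floor
drop 3:t onto {1:t}
drop 4:s onto floor
drop 5:u onto {3:t}
drop 6:t onto {5:u}
drop 7:t onto {6:t}
drop 8:t onto {7:t}
drop 9:s onto {4:s}
drop 10:p onto {2:p}
ground layer = {0:t, 2:p, 4:s}
drop-orders for the pieces not yet dropped (sum over which currently-grounded one goes next):
  1 to go: {8} 1  {9} 1  {10} 1
  2 to go: {2,10} 1  {4,9} 1  {7,8} 1  {8,9} 2  {8,10} 2  {9,10} 2
  3 to go: {2,8,10} 3  {2,9,10} 3  {4,8,9} 3  {4,9,10} 3  {6,7,8} 1  {7,8,9} 3  {7,8,10} 3  {8,9,10} 6
  4 to go: {2,4,9,10} 6  {2,7,8,10} 6  {2,8,9,10} 12  {4,7,8,9} 6  {4,8,9,10} 12  {5,6,7,8} 1  {6,7,8,9} 4  {6,7,8,10} 4  {7,8,9,10} 12
  5 to go: {2,4,8,9,10} 30  {2,6,7,8,10} 10  {2,7,8,9,10} 30  {3,5,6,7,8} 1  {4,6,7,8,9} 10  {4,7,8,9,10} 30  {5,6,7,8,9} 5  {5,6,7,8,10} 5  {6,7,8,9,10} 20
  6 to go: {1,3,5,6,7,8} 1  {2,4,7,8,9,10} 90  {2,5,6,7,8,10} 15  {2,6,7,8,9,10} 60  {3,5,6,7,8,9} 6  {3,5,6,7,8,10} 6  {4,5,6,7,8,9} 15  {4,6,7,8,9,10} 60  {5,6,7,8,9,10} 30
  7 to go: {0,1,3,5,6,7,8} 1  {1,3,5,6,7,8,9} 7  {1,3,5,6,7,8,10} 7  {2,3,5,6,7,8,10} 21  {2,4,6,7,8,9,10} 210  {2,5,6,7,8,9,10} 105  {3,4,5,6,7,8,9} 21  {3,5,6,7,8,9,10} 42  {4,5,6,7,8,9,10} 105
  8 to go: {0,1,3,5,6,7,8,9} 8  {0,1,3,5,6,7,8,10} 8  {1,2,3,5,6,7,8,10} 28  {1,3,4,5,6,7,8,9} 28  {1,3,5,6,7,8,9,10} 56  {2,3,5,6,7,8,9,10} 168  {2,4,5,6,7,8,9,10} 420  {3,4,5,6,7,8,9,10} 168
  9 to go: {0,1,2,3,5,6,7,8,10} 36  {0,1,3,4,5,6,7,8,9} 36  {0,1,3,5,6,7,8,9,10} 72  {1,2,3,5,6,7,8,9,10} 252  {1,3,4,5,6,7,8,9,10} 252  {2,3,4,5,6,7,8,9,10} 756
  if 0:t drops first: 1260 orders
  if 2:p drops first: 360 orders
  if 4:s drops first: 360 orders
heap linearizations: 1980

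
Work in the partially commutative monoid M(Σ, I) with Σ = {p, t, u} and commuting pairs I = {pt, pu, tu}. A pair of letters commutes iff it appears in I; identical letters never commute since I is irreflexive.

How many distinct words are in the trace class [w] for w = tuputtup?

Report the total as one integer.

560

#0=t has no predecessor
#1=u has no predecessor
#2=p has no predecessor
#3=u depends on [1:u]
#4=t depends on [0:t]
#5=t depends on [4:t]
#6=u depends on [3:u]
#7=p depends on [2:p]
sources: [0:t, 1:u, 2:p]
N(rest) = Σ N(rest − s) over sources s of rest; N(one piece) = 1:
  size 1 → [5]=1  [6]=1  [7]=1
  size 2 → [2,7]=1  [3,6]=1  [4,5]=1  [5,6]=2  [5,7]=2  [6,7]=2
  size 3 → [0,4,5]=1  [1,3,6]=1  [2,5,7]=3  [2,6,7]=3  [3,5,6]=3  [3,6,7]=3  [4,5,6]=3  [4,5,7]=3  [5,6,7]=6
  size 4 → [0,4,5,6]=4  [0,4,5,7]=4  [1,3,5,6]=4  [1,3,6,7]=4  [2,3,6,7]=6  [2,4,5,7]=6  [2,5,6,7]=12  [3,4,5,6]=6  [3,5,6,7]=12  [4,5,6,7]=12
  size 5 → [0,2,4,5,7]=10  [0,3,4,5,6]=10  [0,4,5,6,7]=20  [1,2,3,6,7]=10  [1,3,4,5,6]=10  [1,3,5,6,7]=20  [2,3,5,6,7]=30  [2,4,5,6,7]=30  [3,4,5,6,7]=30
  size 6 → [0,1,3,4,5,6]=20  [0,2,4,5,6,7]=60  [0,3,4,5,6,7]=60  [1,2,3,5,6,7]=60  [1,3,4,5,6,7]=60  [2,3,4,5,6,7]=90
  first=0(t) contributes 210
  first=1(u) contributes 210
  first=2(p) contributes 140
|[w]| = 560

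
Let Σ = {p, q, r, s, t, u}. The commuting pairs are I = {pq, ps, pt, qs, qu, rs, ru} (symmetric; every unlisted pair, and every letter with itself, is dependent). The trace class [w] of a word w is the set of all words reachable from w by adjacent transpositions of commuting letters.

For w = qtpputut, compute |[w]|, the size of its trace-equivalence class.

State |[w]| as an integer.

0(q) covers ∅
1(t) covers 0:q
2(p) covers ∅
3(p) covers 2:p
4(u) covers 1:t, 3:p
5(t) covers 4:u
6(u) covers 5:t
7(t) covers 6:u
floor of heap: 0:q, 2:p
completions by unplaced set U, small U first (add the entries for U minus each lowest piece of U):
  |U|=1: {7}:1
  |U|=2: {6,7}:1
  |U|=3: {5,6,7}:1
  |U|=4: {4,5,6,7}:1
  |U|=5: {1,4,5,6,7}:1  {3,4,5,6,7}:1
  |U|=6: {0,1,4,5,6,7}:1  {1,3,4,5,6,7}:2  {2,3,4,5,6,7}:1
  start at 0(q): 3
  start at 2(p): 3
sum over floor = 6

6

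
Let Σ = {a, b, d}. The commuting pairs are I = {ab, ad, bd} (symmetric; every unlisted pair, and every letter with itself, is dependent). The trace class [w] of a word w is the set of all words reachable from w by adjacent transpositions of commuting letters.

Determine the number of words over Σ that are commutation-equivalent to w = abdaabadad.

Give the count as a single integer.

2520

drop 0:a onto floor
drop 1:b onto floor
drop 2:d onto floor
drop 3:a onto {0:a}
drop 4:a onto {3:a}
drop 5:b onto {1:b}
drop 6:a onto {4:a}
drop 7:d onto {2:d}
drop 8:a onto {6:a}
drop 9:d onto {7:d}
ground layer = {0:a, 1:b, 2:d}
drop-orders for the pieces not yet dropped (sum over which currently-grounded one goes next):
  1 to go: {5} 1  {8} 1  {9} 1
  2 to go: {1,5} 1  {5,8} 2  {5,9} 2  {6,8} 1  {7,9} 1  {8,9} 2
  3 to go: {1,5,8} 3  {1,5,9} 3  {2,7,9} 1  {4,6,8} 1  {5,6,8} 3  {5,7,9} 3  {5,8,9} 6  {6,8,9} 3  {7,8,9} 3
  4 to go: {1,5,6,8} 6  {1,5,7,9} 6  {1,5,8,9} 12  {2,5,7,9} 4  {2,7,8,9} 4  {3,4,6,8} 1  {4,5,6,8} 4  {4,6,8,9} 4  {5,6,8,9} 12  {5,7,8,9} 12  {6,7,8,9} 6
  5 to go: {0,3,4,6,8} 1  {1,2,5,7,9} 10  {1,4,5,6,8} 10  {1,5,6,8,9} 30  {1,5,7,8,9} 30  {2,5,7,8,9} 20  {2,6,7,8,9} 10  {3,4,5,6,8} 5  {3,4,6,8,9} 5  {4,5,6,8,9} 20  {4,6,7,8,9} 10  {5,6,7,8,9} 30
  6 to go: {0,3,4,5,6,8} 6  {0,3,4,6,8,9} 6  {1,2,5,7,8,9} 60  {1,3,4,5,6,8} 15  {1,4,5,6,8,9} 60  {1,5,6,7,8,9} 90  {2,4,6,7,8,9} 20  {2,5,6,7,8,9} 60  {3,4,5,6,8,9} 30  {3,4,6,7,8,9} 15  {4,5,6,7,8,9} 60
  7 to go: {0,1,3,4,5,6,8} 21  {0,3,4,5,6,8,9} 42  {0,3,4,6,7,8,9} 21  {1,2,5,6,7,8,9} 210  {1,3,4,5,6,8,9} 105  {1,4,5,6,7,8,9} 210  {2,3,4,6,7,8,9} 35  {2,4,5,6,7,8,9} 140  {3,4,5,6,7,8,9} 105
  8 to go: {0,1,3,4,5,6,8,9} 168  {0,2,3,4,6,7,8,9} 56  {0,3,4,5,6,7,8,9} 168  {1,2,4,5,6,7,8,9} 560  {1,3,4,5,6,7,8,9} 420  {2,3,4,5,6,7,8,9} 280
  if 0:a drops first: 1260 orders
  if 1:b drops first: 504 orders
  if 2:d drops first: 756 orders
heap linearizations: 2520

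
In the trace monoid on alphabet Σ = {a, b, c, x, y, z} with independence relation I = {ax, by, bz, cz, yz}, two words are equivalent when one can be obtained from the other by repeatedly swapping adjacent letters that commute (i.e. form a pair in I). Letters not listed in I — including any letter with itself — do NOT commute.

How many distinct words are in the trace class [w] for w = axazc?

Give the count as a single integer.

6

drop 0:a onto floor
drop 1:x onto floor
drop 2:a onto {0:a}
drop 3:z onto {1:x, 2:a}
drop 4:c onto {1:x, 2:a}
ground layer = {0:a, 1:x}
drop-orders for the pieces not yet dropped (sum over which currently-grounded one goes next):
  1 to go: {3} 1  {4} 1
  2 to go: {3,4} 2
  3 to go: {1,3,4} 2  {2,3,4} 2
  if 0:a drops first: 4 orders
  if 1:x drops first: 2 orders
heap linearizations: 6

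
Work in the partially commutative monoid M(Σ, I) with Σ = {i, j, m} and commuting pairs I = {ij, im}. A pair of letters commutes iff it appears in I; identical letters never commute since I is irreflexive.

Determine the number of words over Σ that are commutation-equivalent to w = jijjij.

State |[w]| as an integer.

15

drop 0:j onto floor
drop 1:i onto floor
drop 2:j onto {0:j}
drop 3:j onto {2:j}
drop 4:i onto {1:i}
drop 5:j onto {3:j}
ground layer = {0:j, 1:i}
drop-orders for the pieces not yet dropped (sum over which currently-grounded one goes next):
  1 to go: {4} 1  {5} 1
  2 to go: {1,4} 1  {3,5} 1  {4,5} 2
  3 to go: {1,4,5} 3  {2,3,5} 1  {3,4,5} 3
  4 to go: {0,2,3,5} 1  {1,3,4,5} 6  {2,3,4,5} 4
  if 0:j drops first: 10 orders
  if 1:i drops first: 5 orders
heap linearizations: 15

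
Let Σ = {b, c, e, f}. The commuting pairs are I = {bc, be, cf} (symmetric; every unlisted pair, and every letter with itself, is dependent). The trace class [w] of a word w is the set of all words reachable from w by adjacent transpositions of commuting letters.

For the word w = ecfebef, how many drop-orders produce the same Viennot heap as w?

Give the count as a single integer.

7

piece 0:e — minimal
piece 1:c rests on {0:e}
piece 2:f rests on {0:e}
piece 3:e rests on {1:c, 2:f}
piece 4:b rests on {2:f}
piece 5:e rests on {3:e}
piece 6:f rests on {4:b, 5:e}
minimal pieces: {0:e}
ways to finish when only these pieces remain (= sum over removing one remaining piece with nothing left below it):
  1 left: {6}→1
  2 left: {4,6}→1  {5,6}→1
  3 left: {3,5,6}→1  {4,5,6}→2
  4 left: {1,3,5,6}→1  {3,4,5,6}→3
  5 left: {1,3,4,5,6}→4  {2,3,4,5,6}→3
  placing 0:e first → 7 extensions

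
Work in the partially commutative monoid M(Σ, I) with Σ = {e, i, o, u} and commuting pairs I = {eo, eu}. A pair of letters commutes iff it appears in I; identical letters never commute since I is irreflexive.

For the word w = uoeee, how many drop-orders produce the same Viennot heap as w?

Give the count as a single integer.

10

piece 0:u — minimal
piece 1:o rests on {0:u}
piece 2:e — minimal
piece 3:e rests on {2:e}
piece 4:e rests on {3:e}
minimal pieces: {0:u, 2:e}
ways to finish when only these pieces remain (= sum over removing one remaining piece with nothing left below it):
  1 left: {1}→1  {4}→1
  2 left: {0,1}→1  {1,4}→2  {3,4}→1
  3 left: {0,1,4}→3  {1,3,4}→3  {2,3,4}→1
  placing 0:u first → 4 extensions
  placing 2:e first → 6 extensions
total linear extensions = 10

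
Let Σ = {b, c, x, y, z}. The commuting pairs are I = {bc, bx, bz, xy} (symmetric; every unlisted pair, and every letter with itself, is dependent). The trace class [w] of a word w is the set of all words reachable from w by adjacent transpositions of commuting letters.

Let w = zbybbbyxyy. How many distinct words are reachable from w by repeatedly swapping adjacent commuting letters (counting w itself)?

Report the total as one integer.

#0=z has no predecessor
#1=b has no predecessor
#2=y depends on [0:z, 1:b]
#3=b depends on [2:y]
#4=b depends on [3:b]
#5=b depends on [4:b]
#6=y depends on [5:b]
#7=x depends on [0:z]
#8=y depends on [6:y]
#9=y depends on [8:y]
sources: [0:z, 1:b]
N(rest) = Σ N(rest − s) over sources s of rest; N(one piece) = 1:
  size 1 → [7]=1  [9]=1
  size 2 → [7,9]=2  [8,9]=1
  size 3 → [6,8,9]=1  [7,8,9]=3
  size 4 → [5,6,8,9]=1  [6,7,8,9]=4
  size 5 → [4,5,6,8,9]=1  [5,6,7,8,9]=5
  size 6 → [3,4,5,6,8,9]=1  [4,5,6,7,8,9]=6
  size 7 → [2,3,4,5,6,8,9]=1  [3,4,5,6,7,8,9]=7
  size 8 → [1,2,3,4,5,6,8,9]=1  [2,3,4,5,6,7,8,9]=8
  first=0(z) contributes 9
  first=1(b) contributes 8
|[w]| = 17

17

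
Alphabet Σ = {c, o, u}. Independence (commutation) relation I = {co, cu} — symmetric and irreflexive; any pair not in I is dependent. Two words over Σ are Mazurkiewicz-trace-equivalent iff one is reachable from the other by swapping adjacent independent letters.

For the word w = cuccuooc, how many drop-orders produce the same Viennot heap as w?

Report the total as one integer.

70

drop 0:c onto floor
drop 1:u onto floor
drop 2:c onto {0:c}
drop 3:c onto {2:c}
drop 4:u onto {1:u}
drop 5:o onto {4:u}
drop 6:o onto {5:o}
drop 7:c onto {3:c}
ground layer = {0:c, 1:u}
drop-orders for the pieces not yet dropped (sum over which currently-grounded one goes next):
  1 to go: {6} 1  {7} 1
  2 to go: {3,7} 1  {5,6} 1  {6,7} 2
  3 to go: {2,3,7} 1  {3,6,7} 3  {4,5,6} 1  {5,6,7} 3
  4 to go: {0,2,3,7} 1  {1,4,5,6} 1  {2,3,6,7} 4  {3,5,6,7} 6  {4,5,6,7} 4
  5 to go: {0,2,3,6,7} 5  {1,4,5,6,7} 5  {2,3,5,6,7} 10  {3,4,5,6,7} 10
  6 to go: {0,2,3,5,6,7} 15  {1,3,4,5,6,7} 15  {2,3,4,5,6,7} 20
  if 0:c drops first: 35 orders
  if 1:u drops first: 35 orders
heap linearizations: 70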